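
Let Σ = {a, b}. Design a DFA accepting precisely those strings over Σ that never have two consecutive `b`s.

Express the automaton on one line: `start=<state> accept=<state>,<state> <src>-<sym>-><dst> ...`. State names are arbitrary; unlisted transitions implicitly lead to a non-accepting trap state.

Track partial matches of the forbidden pattern `bb`. State q2 is a dead state reached once `bb` has occurred; every other state accepts. q0 means no part of `bb` is currently matched.
With 3 states:
        a   b  
>* q0   q0  q1 
 * q1   q0  q2 
   q2   q2  q2 
(> = start, * = accepting)

start=q0 accept=q0,q1 q0-a->q0 q0-b->q1 q1-a->q0 q1-b->q2 q2-a->q2 q2-b->q2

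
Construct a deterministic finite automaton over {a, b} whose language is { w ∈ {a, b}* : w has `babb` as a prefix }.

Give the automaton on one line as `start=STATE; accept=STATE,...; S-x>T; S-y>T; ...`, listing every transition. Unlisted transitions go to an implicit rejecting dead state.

Walk along `babb` while the input agrees: from q0 take `b` to q1, and so on. Any deviation drops to the rejecting sink q5. Once q4 is reached the prefix is confirmed and every continuation is accepted.
6 states suffice.
        a   b  
>  q0   q5  q1 
   q1   q2  q5 
   q2   q5  q3 
   q3   q5  q4 
 * q4   q4  q4 
   q5   q5  q5 
(> = start, * = accepting)

start=q0; accept=q4; q0-a>q5; q0-b>q1; q1-a>q2; q1-b>q5; q2-a>q5; q2-b>q3; q3-a>q5; q3-b>q4; q4-a>q4; q4-b>q4; q5-a>q5; q5-b>q5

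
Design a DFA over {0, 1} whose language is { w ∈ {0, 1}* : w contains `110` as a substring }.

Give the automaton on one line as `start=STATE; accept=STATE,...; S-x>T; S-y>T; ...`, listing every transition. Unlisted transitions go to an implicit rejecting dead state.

start=S0; accept=S3; S0-0>S0; S0-1>S1; S1-0>S0; S1-1>S2; S2-0>S3; S2-1>S2; S3-0>S3; S3-1>S3

States S0..S2 record the length of the longest prefix of `110` that matches the current input suffix. Reaching S3 means `110` has been seen, and we stay there forever. Accept from S3.
A 4-state machine:
        0   1  
>  S0   S0  S1 
   S1   S0  S2 
   S2   S3  S2 
 * S3   S3  S3 
(> = start, * = accepting)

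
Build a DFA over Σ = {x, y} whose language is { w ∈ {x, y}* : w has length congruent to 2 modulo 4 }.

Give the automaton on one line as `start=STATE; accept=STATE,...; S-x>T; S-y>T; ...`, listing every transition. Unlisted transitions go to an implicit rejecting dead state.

start=q0; accept=q2; q0-x>q1; q0-y>q1; q1-x>q2; q1-y>q2; q2-x>q3; q2-y>q3; q3-x>q0; q3-y>q0

Only the length mod 4 matters, so use a 4-cycle: from any state, every input symbol moves to the next state, wrapping q3 back to q0. Mark q2 accepting.
With 4 states:
        x   y  
>  q0   q1  q1 
   q1   q2  q2 
 * q2   q3  q3 
   q3   q0  q0 
(> = start, * = accepting)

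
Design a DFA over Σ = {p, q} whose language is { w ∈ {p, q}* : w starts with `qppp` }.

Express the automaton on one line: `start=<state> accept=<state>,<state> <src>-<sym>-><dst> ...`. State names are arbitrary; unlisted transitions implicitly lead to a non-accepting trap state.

Walk along `qppp` while the input agrees: from A take `q` to B, and so on. Any deviation drops to the rejecting sink F. Once E is reached the prefix is confirmed and every continuation is accepted.
With 6 states:
       p  q 
>  A   F  B 
   B   C  F 
   C   D  F 
   D   E  F 
 * E   E  E 
   F   F  F 
(> = start, * = accepting)

start=A accept=E A-p->F A-q->B B-p->C B-q->F C-p->D C-q->F D-p->E D-q->F E-p->E E-q->E F-p->F F-q->F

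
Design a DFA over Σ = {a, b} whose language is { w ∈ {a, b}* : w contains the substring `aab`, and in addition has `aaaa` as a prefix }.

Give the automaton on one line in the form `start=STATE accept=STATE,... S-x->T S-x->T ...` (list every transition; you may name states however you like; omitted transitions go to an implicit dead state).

Handle the two conditions separately and then intersect. The first has 4 states tracking whether and how much of `aab` has been seen; the second has 6 states tracking whether the input so far still matches the prefix `aaaa`. A product state is a pair (one from each), accepting exactly when both do.
        a   b  
>  q0   q1  q2 
   q1   q3  q2 
   q2   q4  q2 
   q3   q5  q6 
   q4   q7  q2 
   q5   q8  q6 
   q6   q6  q6 
   q7   q7  q6 
   q8   q8  q9 
 * q9   q9  q9 
(> = start, * = accepting)

start=q0 accept=q9 q0-a->q1 q0-b->q2 q1-a->q3 q1-b->q2 q2-a->q4 q2-b->q2 q3-a->q5 q3-b->q6 q4-a->q7 q4-b->q2 q5-a->q8 q5-b->q6 q6-a->q6 q6-b->q6 q7-a->q7 q7-b->q6 q8-a->q8 q8-b->q9 q9-a->q9 q9-b->q9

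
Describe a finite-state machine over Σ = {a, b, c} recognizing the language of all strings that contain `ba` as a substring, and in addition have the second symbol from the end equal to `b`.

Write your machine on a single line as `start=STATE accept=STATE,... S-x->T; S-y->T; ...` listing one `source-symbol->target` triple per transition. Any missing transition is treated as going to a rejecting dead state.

start=q0; accept=q2,q5; q0-a->q0; q0-b->q1; q0-c->q0; q1-a->q2; q1-b->q1; q1-c->q0; q2-a->q3; q2-b->q4; q2-c->q3; q3-a->q3; q3-b->q4; q3-c->q3; q4-a->q2; q4-b->q5; q4-c->q2; q5-a->q2; q5-b->q5; q5-c->q2

Run two small machines in parallel and take their product. One (3 states) tracks whether and how much of `ba` has been seen; the other (13 states) tracks the last 2 symbols read. Each combined state is a pair, one component from each; accept when both components accept. Minimizing collapses redundant product states.
A 6-state machine:
        a   b   c  
>  q0   q0  q1  q0 
   q1   q2  q1  q0 
 * q2   q3  q4  q3 
   q3   q3  q4  q3 
   q4   q2  q5  q2 
 * q5   q2  q5  q2 
(> = start, * = accepting)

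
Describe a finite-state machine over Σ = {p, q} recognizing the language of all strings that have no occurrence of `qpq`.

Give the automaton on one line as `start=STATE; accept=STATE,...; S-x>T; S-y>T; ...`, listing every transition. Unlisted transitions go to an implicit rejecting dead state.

Track partial matches of the forbidden pattern `qpq`. State s3 is a dead state reached once `qpq` has occurred; every other state accepts. s0 means no part of `qpq` is currently matched.
        p   q  
>* s0   s0  s1 
 * s1   s2  s1 
 * s2   s0  s3 
   s3   s3  s3 
(> = start, * = accepting)

start=s0; accept=s0,s1,s2; s0-p>s0; s0-q>s1; s1-p>s2; s1-q>s1; s2-p>s0; s2-q>s3; s3-p>s3; s3-q>s3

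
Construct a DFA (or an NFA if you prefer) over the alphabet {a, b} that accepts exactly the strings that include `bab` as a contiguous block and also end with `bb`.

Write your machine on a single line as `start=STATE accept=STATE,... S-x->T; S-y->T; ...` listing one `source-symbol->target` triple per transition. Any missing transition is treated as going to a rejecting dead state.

start=q0; accept=q6; q0-a->q0; q0-b->q1; q1-a->q2; q1-b->q3; q2-a->q0; q2-b->q4; q3-a->q2; q3-b->q3; q4-a->q5; q4-b->q6; q5-a->q5; q5-b->q4; q6-a->q5; q6-b->q6

Build one automaton per condition and run them in lockstep. The first has 4 states tracking whether and how much of `bab` has been seen; the second has 3 states tracking how much of the suffix `bb` has currently been matched. A product state is a pair (one from each), accepting exactly when both do.
With 7 states:
        a   b  
>  q0   q0  q1 
   q1   q2  q3 
   q2   q0  q4 
   q3   q2  q3 
   q4   q5  q6 
   q5   q5  q4 
 * q6   q5  q6 
(> = start, * = accepting)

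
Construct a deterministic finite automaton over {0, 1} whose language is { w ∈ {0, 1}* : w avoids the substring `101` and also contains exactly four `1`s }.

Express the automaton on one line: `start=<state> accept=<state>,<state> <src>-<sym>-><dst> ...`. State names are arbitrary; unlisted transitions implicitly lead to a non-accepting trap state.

start=q0 accept=q10 q0-0->q0 q0-1->q1 q1-0->q2 q1-1->q3 q2-0->q4 q2-1->q5 q3-0->q6 q3-1->q7 q4-0->q4 q4-1->q3 q5-0->q5 q5-1->q5 q6-0->q8 q6-1->q5 q7-0->q9 q7-1->q10 q8-0->q8 q8-1->q7 q9-0->q11 q9-1->q5 q10-0->q10 q10-1->q5 q11-0->q11 q11-1->q10

Handle the two conditions separately and then intersect. One (4 states) tracks partial matches of the forbidden pattern `101`; the other (6 states) tracks the count of `1`s, saturating at 5. Each combined state is a pair, one component from each; accept when both components accept. After merging equivalent states the machine shrinks.
A 12-state machine:
          0    1  
>  q0     q0   q1 
   q1     q2   q3 
   q2     q4   q5 
   q3     q6   q7 
   q4     q4   q3 
   q5     q5   q5 
   q6     q8   q5 
   q7     q9  q10 
   q8     q8   q7 
   q9    q11   q5 
 * q10   q10   q5 
   q11   q11  q10 
(> = start, * = accepting)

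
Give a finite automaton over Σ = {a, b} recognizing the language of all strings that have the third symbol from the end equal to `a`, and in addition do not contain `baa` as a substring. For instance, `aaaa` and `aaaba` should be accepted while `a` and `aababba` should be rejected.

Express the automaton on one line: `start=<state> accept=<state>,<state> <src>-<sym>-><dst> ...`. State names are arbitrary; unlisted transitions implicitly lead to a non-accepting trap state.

start=q0 accept=q7,q8,q9,q10 q0-a->q1 q0-b->q2 q1-a->q3 q1-b->q4 q2-a->q5 q2-b->q6 q3-a->q7 q3-b->q8 q4-a->q9 q4-b->q10 q5-a->q11 q5-b->q12 q6-a->q13 q6-b->q14 q7-a->q7 q7-b->q8 q8-a->q9 q8-b->q10 q9-a->q11 q9-b->q12 q10-a->q13 q10-b->q14 q11-a->q15 q11-b->q16 q12-a->q9 q12-b->q10 q13-a->q11 q13-b->q12 q14-a->q13 q14-b->q14 q15-a->q15 q15-b->q16 q16-a->q17 q16-b->q18 q17-a->q11 q17-b->q19 q18-a->q20 q18-b->q21 q19-a->q17 q19-b->q18 q20-a->q11 q20-b->q19 q21-a->q20 q21-b->q21

Build one automaton per condition and run them in lockstep. One (15 states) tracks the last 3 symbols read; the other (4 states) tracks partial matches of the forbidden pattern `baa`. Each combined state is a pair, one component from each; accept when both components accept.
22 states suffice.
          a    b  
>  q0     q1   q2 
   q1     q3   q4 
   q2     q5   q6 
   q3     q7   q8 
   q4     q9  q10 
   q5    q11  q12 
   q6    q13  q14 
 * q7     q7   q8 
 * q8     q9  q10 
 * q9    q11  q12 
 * q10   q13  q14 
   q11   q15  q16 
   q12    q9  q10 
   q13   q11  q12 
   q14   q13  q14 
   q15   q15  q16 
   q16   q17  q18 
   q17   q11  q19 
   q18   q20  q21 
   q19   q17  q18 
   q20   q11  q19 
   q21   q20  q21 
(> = start, * = accepting)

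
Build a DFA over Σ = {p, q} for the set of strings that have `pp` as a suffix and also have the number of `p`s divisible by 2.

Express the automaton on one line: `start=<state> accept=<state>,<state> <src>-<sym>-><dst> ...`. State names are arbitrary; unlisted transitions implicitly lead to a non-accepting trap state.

Handle the two conditions separately and then intersect. One (3 states) tracks how much of the suffix `pp` has currently been matched; the other (2 states) tracks the count of `p`s modulo 2. Each combined state is a pair, one component from each; accept when both components accept. After merging equivalent states the machine shrinks.
4 states suffice.
        p   q  
>  S0   S1  S0 
   S1   S2  S3 
 * S2   S1  S0 
   S3   S0  S3 
(> = start, * = accepting)

start=S0 accept=S2 S0-p->S1 S0-q->S0 S1-p->S2 S1-q->S3 S2-p->S1 S2-q->S0 S3-p->S0 S3-q->S3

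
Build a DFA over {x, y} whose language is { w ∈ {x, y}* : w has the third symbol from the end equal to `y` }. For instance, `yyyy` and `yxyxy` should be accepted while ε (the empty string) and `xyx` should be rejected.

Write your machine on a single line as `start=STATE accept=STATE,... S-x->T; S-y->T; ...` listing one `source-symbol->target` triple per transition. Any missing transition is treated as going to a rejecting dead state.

Because acceptance depends on a position counted from the end, the machine has to buffer the most recent 3 symbols. Make each state the string of the last up-to-3 symbols read; on input `x` shift the window left and append `x`. Accept when the buffered window has length 3 and begins with `y`.
          x    y  
>  q0     q1   q2 
   q1     q3   q4 
   q2     q5   q6 
   q3     q7   q8 
   q4     q9  q10 
   q5    q11  q12 
   q6    q13  q14 
   q7     q7   q8 
   q8     q9  q10 
   q9    q11  q12 
   q10   q13  q14 
 * q11    q7   q8 
 * q12    q9  q10 
 * q13   q11  q12 
 * q14   q13  q14 
(> = start, * = accepting)

start=q0; accept=q11,q12,q13,q14; q0-x->q1; q0-y->q2; q1-x->q3; q1-y->q4; q2-x->q5; q2-y->q6; q3-x->q7; q3-y->q8; q4-x->q9; q4-y->q10; q5-x->q11; q5-y->q12; q6-x->q13; q6-y->q14; q7-x->q7; q7-y->q8; q8-x->q9; q8-y->q10; q9-x->q11; q9-y->q12; q10-x->q13; q10-y->q14; q11-x->q7; q11-y->q8; q12-x->q9; q12-y->q10; q13-x->q11; q13-y->q12; q14-x->q13; q14-y->q14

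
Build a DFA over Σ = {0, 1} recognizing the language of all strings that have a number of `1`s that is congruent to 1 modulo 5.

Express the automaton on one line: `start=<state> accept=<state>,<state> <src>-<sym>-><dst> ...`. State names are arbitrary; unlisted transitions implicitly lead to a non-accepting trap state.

Keep the running count of `1`s modulo 5: each `1` advances along the cycle q0 → q1 → q2 → q3 → q4 → q0 while other symbols loop. Accept at q1.
        0   1  
>  q0   q0  q1 
 * q1   q1  q2 
   q2   q2  q3 
   q3   q3  q4 
   q4   q4  q0 
(> = start, * = accepting)

start=q0 accept=q1 q0-0->q0 q0-1->q1 q1-0->q1 q1-1->q2 q2-0->q2 q2-1->q3 q3-0->q3 q3-1->q4 q4-0->q4 q4-1->q0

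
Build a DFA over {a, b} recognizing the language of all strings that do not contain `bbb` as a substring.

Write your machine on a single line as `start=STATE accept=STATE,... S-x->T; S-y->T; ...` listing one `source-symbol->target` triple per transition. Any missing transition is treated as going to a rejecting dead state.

start=q0; accept=q0,q1,q2; q0-a->q0; q0-b->q1; q1-a->q0; q1-b->q2; q2-a->q0; q2-b->q3; q3-a->q3; q3-b->q3

This is the complement of 'contains `bbb`'. Use the same substring-matching states — q0 through q3 holding how much of `bbb` has just been matched — but flip the accepting set: everything except the trap q3 accepts.
With 4 states:
        a   b  
>* q0   q0  q1 
 * q1   q0  q2 
 * q2   q0  q3 
   q3   q3  q3 
(> = start, * = accepting)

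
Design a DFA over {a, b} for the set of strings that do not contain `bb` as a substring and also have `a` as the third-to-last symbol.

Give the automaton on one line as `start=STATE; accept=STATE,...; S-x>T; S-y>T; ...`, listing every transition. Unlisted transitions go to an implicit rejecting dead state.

Run two small machines in parallel and take their product. The first has 3 states tracking partial matches of the forbidden pattern `bb`; the second has 15 states tracking the last 3 symbols read. A product state is a pair (one from each), accepting exactly when both do. Minimizing collapses redundant product states.
A 9-state machine:
        a   b  
>  S0   S1  S2 
   S1   S3  S4 
   S2   S1  S5 
   S3   S6  S7 
   S4   S8  S5 
   S5   S5  S5 
 * S6   S6  S7 
 * S7   S8  S5 
 * S8   S3  S4 
(> = start, * = accepting)

start=S0; accept=S6,S7,S8; S0-a>S1; S0-b>S2; S1-a>S3; S1-b>S4; S2-a>S1; S2-b>S5; S3-a>S6; S3-b>S7; S4-a>S8; S4-b>S5; S5-a>S5; S5-b>S5; S6-a>S6; S6-b>S7; S7-a>S8; S7-b>S5; S8-a>S3; S8-b>S4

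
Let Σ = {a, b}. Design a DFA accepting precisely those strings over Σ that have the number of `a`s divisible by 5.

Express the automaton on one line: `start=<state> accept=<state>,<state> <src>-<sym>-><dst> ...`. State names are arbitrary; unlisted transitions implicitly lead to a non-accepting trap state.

The only thing that matters is how many `a`s have appeared, reduced mod 5. Use one state per residue: s0 for 0, …, s4 for 4. Reading `a` moves to the next residue; anything else stays put. s0 is accepting.
5 states suffice.
        a   b  
>* s0   s1  s0 
   s1   s2  s1 
   s2   s3  s2 
   s3   s4  s3 
   s4   s0  s4 
(> = start, * = accepting)

start=s0 accept=s0 s0-a->s1 s0-b->s0 s1-a->s2 s1-b->s1 s2-a->s3 s2-b->s2 s3-a->s4 s3-b->s3 s4-a->s0 s4-b->s4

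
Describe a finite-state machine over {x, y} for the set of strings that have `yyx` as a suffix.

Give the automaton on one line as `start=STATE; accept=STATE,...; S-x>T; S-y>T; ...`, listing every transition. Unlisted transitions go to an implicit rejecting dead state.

Let each state record the length of the longest suffix of the input read so far that is also a prefix of `yyx`. B means the last symbol is `y`; C means the last 2 symbols are `yy`; D means the last 3 symbols are `yyx`. Accept only at D, where the string currently ends in `yyx`.
A 4-state machine:
       x  y 
>  A   A  B 
   B   A  C 
   C   D  C 
 * D   A  B 
(> = start, * = accepting)

start=A; accept=D; A-x>A; A-y>B; B-x>A; B-y>C; C-x>D; C-y>C; D-x>A; D-y>B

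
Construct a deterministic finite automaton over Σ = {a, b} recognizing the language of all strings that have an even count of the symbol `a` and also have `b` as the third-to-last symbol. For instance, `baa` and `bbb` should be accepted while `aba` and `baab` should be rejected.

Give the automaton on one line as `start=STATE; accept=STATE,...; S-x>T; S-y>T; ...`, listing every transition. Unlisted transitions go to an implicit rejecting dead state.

Handle the two conditions separately and then intersect. One (2 states) tracks the count of `a`s modulo 2; the other (15 states) tracks the last 3 symbols read. Each combined state is a pair, one component from each; accept when both components accept.
23 states suffice.
          a    b  
>  s0     s1   s2 
   s1     s3   s4 
   s2     s5   s6 
   s3     s7   s8 
   s4     s9  s10 
   s5    s11  s12 
   s6    s13  s14 
   s7    s15  s16 
   s8    s17  s18 
   s9    s19  s20 
   s10   s21  s22 
 * s11    s7   s8 
   s12    s9  s10 
   s13   s11  s12 
 * s14   s13  s14 
   s15    s7   s8 
   s16    s9  s10 
   s17   s11  s12 
   s18   s13  s14 
   s19   s15  s16 
 * s20   s17  s18 
 * s21   s19  s20 
   s22   s21  s22 
(> = start, * = accepting)

start=s0; accept=s11,s14,s20,s21; s0-a>s1; s0-b>s2; s1-a>s3; s1-b>s4; s2-a>s5; s2-b>s6; s3-a>s7; s3-b>s8; s4-a>s9; s4-b>s10; s5-a>s11; s5-b>s12; s6-a>s13; s6-b>s14; s7-a>s15; s7-b>s16; s8-a>s17; s8-b>s18; s9-a>s19; s9-b>s20; s10-a>s21; s10-b>s22; s11-a>s7; s11-b>s8; s12-a>s9; s12-b>s10; s13-a>s11; s13-b>s12; s14-a>s13; s14-b>s14; s15-a>s7; s15-b>s8; s16-a>s9; s16-b>s10; s17-a>s11; s17-b>s12; s18-a>s13; s18-b>s14; s19-a>s15; s19-b>s16; s20-a>s17; s20-b>s18; s21-a>s19; s21-b>s20; s22-a>s21; s22-b>s22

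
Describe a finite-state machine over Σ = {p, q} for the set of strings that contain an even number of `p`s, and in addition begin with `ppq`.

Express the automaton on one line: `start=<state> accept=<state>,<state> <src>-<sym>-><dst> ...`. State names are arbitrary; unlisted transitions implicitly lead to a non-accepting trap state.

Build one automaton per condition and run them in lockstep. The first has 2 states tracking the count of `p`s modulo 2; the second has 5 states tracking whether the input so far still matches the prefix `ppq`. A product state is a pair (one from each), accepting exactly when both do.
        p   q  
>  s0   s1  s2 
   s1   s3  s4 
   s2   s4  s2 
   s3   s4  s5 
   s4   s2  s4 
 * s5   s6  s5 
   s6   s5  s6 
(> = start, * = accepting)

start=s0 accept=s5 s0-p->s1 s0-q->s2 s1-p->s3 s1-q->s4 s2-p->s4 s2-q->s2 s3-p->s4 s3-q->s5 s4-p->s2 s4-q->s4 s5-p->s6 s5-q->s5 s6-p->s5 s6-q->s6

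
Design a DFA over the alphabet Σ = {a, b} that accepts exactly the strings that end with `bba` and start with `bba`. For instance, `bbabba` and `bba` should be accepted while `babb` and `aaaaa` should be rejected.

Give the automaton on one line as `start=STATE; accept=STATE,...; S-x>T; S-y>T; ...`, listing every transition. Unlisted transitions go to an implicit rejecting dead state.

start=s0; accept=s4; s0-a>s1; s0-b>s2; s1-a>s1; s1-b>s1; s2-a>s1; s2-b>s3; s3-a>s4; s3-b>s1; s4-a>s5; s4-b>s6; s5-a>s5; s5-b>s6; s6-a>s5; s6-b>s7; s7-a>s4; s7-b>s7

Handle the two conditions separately and then intersect. The first has 4 states tracking how much of the suffix `bba` has currently been matched; the second has 5 states tracking whether the input so far still matches the prefix `bba`. A product state is a pair (one from each), accepting exactly when both do. Equivalent product states are then merged.
With 8 states:
        a   b  
>  s0   s1  s2 
   s1   s1  s1 
   s2   s1  s3 
   s3   s4  s1 
 * s4   s5  s6 
   s5   s5  s6 
   s6   s5  s7 
   s7   s4  s7 
(> = start, * = accepting)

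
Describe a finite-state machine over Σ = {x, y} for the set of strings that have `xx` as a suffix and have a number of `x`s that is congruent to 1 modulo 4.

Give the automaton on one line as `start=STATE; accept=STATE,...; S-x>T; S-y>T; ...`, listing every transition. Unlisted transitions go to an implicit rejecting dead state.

start=q0; accept=q10; q0-x>q1; q0-y>q0; q1-x>q2; q1-y>q3; q2-x>q4; q2-y>q5; q3-x>q6; q3-y>q3; q4-x>q7; q4-y>q8; q5-x>q9; q5-y>q5; q6-x>q4; q6-y>q5; q7-x>q10; q7-y>q0; q8-x>q11; q8-y>q8; q9-x>q7; q9-y>q8; q10-x>q2; q10-y>q3; q11-x>q10; q11-y>q0

Build one automaton per condition and run them in lockstep. One (3 states) tracks how much of the suffix `xx` has currently been matched; the other (4 states) tracks the count of `x`s modulo 4. Each combined state is a pair, one component from each; accept when both components accept.
A 12-state machine:
          x    y  
>  q0     q1   q0 
   q1     q2   q3 
   q2     q4   q5 
   q3     q6   q3 
   q4     q7   q8 
   q5     q9   q5 
   q6     q4   q5 
   q7    q10   q0 
   q8    q11   q8 
   q9     q7   q8 
 * q10    q2   q3 
   q11   q10   q0 
(> = start, * = accepting)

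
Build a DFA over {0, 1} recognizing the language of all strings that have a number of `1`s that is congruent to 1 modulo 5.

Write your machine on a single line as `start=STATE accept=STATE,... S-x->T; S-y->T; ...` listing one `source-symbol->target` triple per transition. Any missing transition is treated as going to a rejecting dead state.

Keep the running count of `1`s modulo 5: each `1` advances along the cycle q0 → q1 → q2 → q3 → q4 → q0 while other symbols loop. Accept at q1.
A 5-state machine:
        0   1  
>  q0   q0  q1 
 * q1   q1  q2 
   q2   q2  q3 
   q3   q3  q4 
   q4   q4  q0 
(> = start, * = accepting)

start=q0; accept=q1; q0-0->q0; q0-1->q1; q1-0->q1; q1-1->q2; q2-0->q2; q2-1->q3; q3-0->q3; q3-1->q4; q4-0->q4; q4-1->q0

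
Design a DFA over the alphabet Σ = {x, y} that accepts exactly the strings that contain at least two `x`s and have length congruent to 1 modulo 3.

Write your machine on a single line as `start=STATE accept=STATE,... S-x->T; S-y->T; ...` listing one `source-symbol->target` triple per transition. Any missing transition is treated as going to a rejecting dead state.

start=S0; accept=S8; S0-x->S1; S0-y->S2; S1-x->S3; S1-y->S4; S2-x->S4; S2-y->S5; S3-x->S6; S3-y->S6; S4-x->S6; S4-y->S7; S5-x->S7; S5-y->S0; S6-x->S8; S6-y->S8; S7-x->S8; S7-y->S1; S8-x->S3; S8-y->S3

Run two small machines in parallel and take their product. One (4 states) tracks the count of `x`s, saturating at 3; the other (3 states) tracks the input length modulo 3. Each combined state is a pair, one component from each; accept when both components accept. Minimizing collapses redundant product states.
        x   y  
>  S0   S1  S2 
   S1   S3  S4 
   S2   S4  S5 
   S3   S6  S6 
   S4   S6  S7 
   S5   S7  S0 
   S6   S8  S8 
   S7   S8  S1 
 * S8   S3  S3 
(> = start, * = accepting)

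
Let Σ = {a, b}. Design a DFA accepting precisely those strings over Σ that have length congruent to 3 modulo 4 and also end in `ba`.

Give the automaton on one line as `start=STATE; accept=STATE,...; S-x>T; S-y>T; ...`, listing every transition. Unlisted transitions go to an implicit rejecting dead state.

start=s0; accept=s8; s0-a>s1; s0-b>s2; s1-a>s3; s1-b>s4; s2-a>s5; s2-b>s4; s3-a>s6; s3-b>s7; s4-a>s8; s4-b>s7; s5-a>s6; s5-b>s7; s6-a>s0; s6-b>s9; s7-a>s10; s7-b>s9; s8-a>s0; s8-b>s9; s9-a>s11; s9-b>s2; s10-a>s1; s10-b>s2; s11-a>s3; s11-b>s4

Run two small machines in parallel and take their product. The first has 4 states tracking the input length modulo 4; the second has 3 states tracking how much of the suffix `ba` has currently been matched. A product state is a pair (one from each), accepting exactly when both do.
A 12-state machine:
          a    b  
>  s0     s1   s2 
   s1     s3   s4 
   s2     s5   s4 
   s3     s6   s7 
   s4     s8   s7 
   s5     s6   s7 
   s6     s0   s9 
   s7    s10   s9 
 * s8     s0   s9 
   s9    s11   s2 
   s10    s1   s2 
   s11    s3   s4 
(> = start, * = accepting)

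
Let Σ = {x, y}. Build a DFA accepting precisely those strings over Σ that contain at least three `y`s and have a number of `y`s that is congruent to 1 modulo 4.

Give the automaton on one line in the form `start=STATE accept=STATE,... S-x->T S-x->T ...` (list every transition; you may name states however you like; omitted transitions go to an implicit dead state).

Build one automaton per condition and run them in lockstep. The first has 5 states tracking the count of `y`s, saturating at 4; the second has 4 states tracking the count of `y`s modulo 4. A product state is a pair (one from each), accepting exactly when both do.
       x  y 
>  A   A  B 
   B   B  C 
   C   C  D 
   D   D  E 
   E   E  F 
 * F   F  G 
   G   G  H 
   H   H  E 
(> = start, * = accepting)

start=A accept=F A-x->A A-y->B B-x->B B-y->C C-x->C C-y->D D-x->D D-y->E E-x->E E-y->F F-x->F F-y->G G-x->G G-y->H H-x->H H-y->E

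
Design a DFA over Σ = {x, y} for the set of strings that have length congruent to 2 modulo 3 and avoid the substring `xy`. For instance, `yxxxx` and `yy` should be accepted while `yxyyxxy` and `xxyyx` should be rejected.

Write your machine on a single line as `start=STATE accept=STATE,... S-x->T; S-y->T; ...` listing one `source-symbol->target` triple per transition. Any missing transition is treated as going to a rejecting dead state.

start=A; accept=D,F; A-x->B; A-y->C; B-x->D; B-y->E; C-x->D; C-y->F; D-x->G; D-y->H; E-x->H; E-y->H; F-x->G; F-y->A; G-x->B; G-y->I; H-x->I; H-y->I; I-x->E; I-y->E

Build one automaton per condition and run them in lockstep. The first has 3 states tracking the input length modulo 3; the second has 3 states tracking partial matches of the forbidden pattern `xy`. A product state is a pair (one from each), accepting exactly when both do.
9 states suffice.
       x  y 
>  A   B  C 
   B   D  E 
   C   D  F 
 * D   G  H 
   E   H  H 
 * F   G  A 
   G   B  I 
   H   I  I 
   I   E  E 
(> = start, * = accepting)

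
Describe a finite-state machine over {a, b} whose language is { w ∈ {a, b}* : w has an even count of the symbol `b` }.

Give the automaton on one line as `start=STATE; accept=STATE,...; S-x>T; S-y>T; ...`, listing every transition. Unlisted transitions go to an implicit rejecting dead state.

start=q0; accept=q0; q0-a>q0; q0-b>q1; q1-a>q1; q1-b>q0

The only thing that matters is how many `b`s have appeared, reduced mod 2. Use one state per residue: q0 for 0, …, q1 for 1. Reading `b` moves to the next residue; anything else stays put. q0 is accepting.
        a   b  
>* q0   q0  q1 
   q1   q1  q0 
(> = start, * = accepting)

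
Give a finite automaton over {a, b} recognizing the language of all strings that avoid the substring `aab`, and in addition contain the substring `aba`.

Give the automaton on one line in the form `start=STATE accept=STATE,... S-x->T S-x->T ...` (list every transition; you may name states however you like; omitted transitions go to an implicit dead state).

start=s0 accept=s5,s8,s9 s0-a->s1 s0-b->s0 s1-a->s2 s1-b->s3 s2-a->s2 s2-b->s4 s3-a->s5 s3-b->s0 s4-a->s6 s4-b->s7 s5-a->s8 s5-b->s9 s6-a->s6 s6-b->s6 s7-a->s10 s7-b->s7 s8-a->s8 s8-b->s6 s9-a->s5 s9-b->s9 s10-a->s10 s10-b->s4

Build one automaton per condition and run them in lockstep. One (4 states) tracks partial matches of the forbidden pattern `aab`; the other (4 states) tracks whether and how much of `aba` has been seen. Each combined state is a pair, one component from each; accept when both components accept.
With 11 states:
          a    b  
>  s0     s1   s0 
   s1     s2   s3 
   s2     s2   s4 
   s3     s5   s0 
   s4     s6   s7 
 * s5     s8   s9 
   s6     s6   s6 
   s7    s10   s7 
 * s8     s8   s6 
 * s9     s5   s9 
   s10   s10   s4 
(> = start, * = accepting)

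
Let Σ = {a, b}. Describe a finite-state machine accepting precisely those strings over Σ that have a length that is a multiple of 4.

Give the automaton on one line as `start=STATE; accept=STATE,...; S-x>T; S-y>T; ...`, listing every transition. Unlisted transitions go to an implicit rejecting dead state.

Only the length mod 4 matters, so use a 4-cycle: from any state, every input symbol moves to the next state, wrapping S3 back to S0. Mark S0 accepting.
With 4 states:
        a   b  
>* S0   S1  S1 
   S1   S2  S2 
   S2   S3  S3 
   S3   S0  S0 
(> = start, * = accepting)

start=S0; accept=S0; S0-a>S1; S0-b>S1; S1-a>S2; S1-b>S2; S2-a>S3; S2-b>S3; S3-a>S0; S3-b>S0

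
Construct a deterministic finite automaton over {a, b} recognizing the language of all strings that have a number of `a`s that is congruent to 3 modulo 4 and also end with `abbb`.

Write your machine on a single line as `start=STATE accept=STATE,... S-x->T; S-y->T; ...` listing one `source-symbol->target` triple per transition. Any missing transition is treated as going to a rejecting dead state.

Handle the two conditions separately and then intersect. The first has 4 states tracking the count of `a`s modulo 4; the second has 5 states tracking how much of the suffix `abbb` has currently been matched. A product state is a pair (one from each), accepting exactly when both do.
          a    b  
>  s0     s1   s0 
   s1     s2   s3 
   s2     s4   s5 
   s3     s2   s6 
   s4     s7   s8 
   s5     s4   s9 
   s6     s2  s10 
   s7     s1  s11 
   s8     s7  s12 
   s9     s4  s13 
   s10    s2  s14 
   s11    s1  s15 
   s12    s7  s16 
   s13    s4  s17 
   s14    s2  s14 
   s15    s1  s18 
 * s16    s7  s19 
   s17    s4  s17 
   s18    s1   s0 
   s19    s7  s19 
(> = start, * = accepting)

start=s0; accept=s16; s0-a->s1; s0-b->s0; s1-a->s2; s1-b->s3; s2-a->s4; s2-b->s5; s3-a->s2; s3-b->s6; s4-a->s7; s4-b->s8; s5-a->s4; s5-b->s9; s6-a->s2; s6-b->s10; s7-a->s1; s7-b->s11; s8-a->s7; s8-b->s12; s9-a->s4; s9-b->s13; s10-a->s2; s10-b->s14; s11-a->s1; s11-b->s15; s12-a->s7; s12-b->s16; s13-a->s4; s13-b->s17; s14-a->s2; s14-b->s14; s15-a->s1; s15-b->s18; s16-a->s7; s16-b->s19; s17-a->s4; s17-b->s17; s18-a->s1; s18-b->s0; s19-a->s7; s19-b->s19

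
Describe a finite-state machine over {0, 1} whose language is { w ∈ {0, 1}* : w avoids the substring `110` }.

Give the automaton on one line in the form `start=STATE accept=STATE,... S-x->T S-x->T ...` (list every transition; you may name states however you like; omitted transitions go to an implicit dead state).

This is the complement of 'contains `110`'. Use the same substring-matching states — q0 through q3 holding how much of `110` has just been matched — but flip the accepting set: everything except the trap q3 accepts.
4 states suffice.
        0   1  
>* q0   q0  q1 
 * q1   q0  q2 
 * q2   q3  q2 
   q3   q3  q3 
(> = start, * = accepting)

start=q0 accept=q0,q1,q2 q0-0->q0 q0-1->q1 q1-0->q0 q1-1->q2 q2-0->q3 q2-1->q2 q3-0->q3 q3-1->q3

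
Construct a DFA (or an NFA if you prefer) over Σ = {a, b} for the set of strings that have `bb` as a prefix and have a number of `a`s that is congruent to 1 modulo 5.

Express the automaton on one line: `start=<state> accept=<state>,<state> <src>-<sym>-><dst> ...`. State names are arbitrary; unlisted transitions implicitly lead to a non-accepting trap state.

Build one automaton per condition and run them in lockstep. The first has 4 states tracking whether the input so far still matches the prefix `bb`; the second has 5 states tracking the count of `a`s modulo 5. A product state is a pair (one from each), accepting exactly when both do.
          a    b  
>  s0     s1   s2 
   s1     s3   s1 
   s2     s1   s4 
   s3     s5   s3 
   s4     s6   s4 
   s5     s7   s5 
 * s6     s8   s6 
   s7     s9   s7 
   s8    s10   s8 
   s9     s1   s9 
   s10   s11  s10 
   s11    s4  s11 
(> = start, * = accepting)

start=s0 accept=s6 s0-a->s1 s0-b->s2 s1-a->s3 s1-b->s1 s2-a->s1 s2-b->s4 s3-a->s5 s3-b->s3 s4-a->s6 s4-b->s4 s5-a->s7 s5-b->s5 s6-a->s8 s6-b->s6 s7-a->s9 s7-b->s7 s8-a->s10 s8-b->s8 s9-a->s1 s9-b->s9 s10-a->s11 s10-b->s10 s11-a->s4 s11-b->s11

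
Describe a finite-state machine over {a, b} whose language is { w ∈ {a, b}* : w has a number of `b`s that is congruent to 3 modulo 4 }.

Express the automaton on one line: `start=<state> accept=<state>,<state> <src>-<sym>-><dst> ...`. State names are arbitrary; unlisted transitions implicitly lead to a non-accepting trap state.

The only thing that matters is how many `b`s have appeared, reduced mod 4. Use one state per residue: s0 for 0, …, s3 for 3. Reading `b` moves to the next residue; anything else stays put. s3 is accepting.
4 states suffice.
        a   b  
>  s0   s0  s1 
   s1   s1  s2 
   s2   s2  s3 
 * s3   s3  s0 
(> = start, * = accepting)

start=s0 accept=s3 s0-a->s0 s0-b->s1 s1-a->s1 s1-b->s2 s2-a->s2 s2-b->s3 s3-a->s3 s3-b->s0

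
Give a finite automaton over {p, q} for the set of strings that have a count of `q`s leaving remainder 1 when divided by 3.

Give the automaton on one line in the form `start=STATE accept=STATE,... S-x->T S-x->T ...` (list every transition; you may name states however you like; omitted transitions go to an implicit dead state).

The only thing that matters is how many `q`s have appeared, reduced mod 3. Use one state per residue: s0 for 0, …, s2 for 2. Reading `q` moves to the next residue; anything else stays put. s1 is accepting.
With 3 states:
        p   q  
>  s0   s0  s1 
 * s1   s1  s2 
   s2   s2  s0 
(> = start, * = accepting)

start=s0 accept=s1 s0-p->s0 s0-q->s1 s1-p->s1 s1-q->s2 s2-p->s2 s2-q->s0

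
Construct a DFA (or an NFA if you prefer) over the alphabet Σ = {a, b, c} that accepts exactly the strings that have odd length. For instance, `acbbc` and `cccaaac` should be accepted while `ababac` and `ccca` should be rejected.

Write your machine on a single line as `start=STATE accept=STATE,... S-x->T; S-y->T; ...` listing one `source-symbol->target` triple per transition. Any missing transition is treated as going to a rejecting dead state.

start=q0; accept=q1; q0-a->q1; q0-b->q1; q0-c->q1; q1-a->q0; q1-b->q0; q1-c->q0

Count input length modulo 2: every symbol advances one step around the cycle q0 → q1 → q0. Accept at q1.
A 2-state machine:
        a   b   c  
>  q0   q1  q1  q1 
 * q1   q0  q0  q0 
(> = start, * = accepting)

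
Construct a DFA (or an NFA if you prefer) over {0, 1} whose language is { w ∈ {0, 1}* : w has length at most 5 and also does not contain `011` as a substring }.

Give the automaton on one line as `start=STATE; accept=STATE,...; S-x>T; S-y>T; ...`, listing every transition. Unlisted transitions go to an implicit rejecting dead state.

start=A; accept=A,B,C,D,E,F,G,H,J,K,L,N,O,P,R; A-0>B; A-1>C; B-0>D; B-1>E; C-0>D; C-1>F; D-0>G; D-1>H; E-0>G; E-1>I; F-0>G; F-1>J; G-0>K; G-1>L; H-0>K; H-1>M; I-0>M; I-1>M; J-0>K; J-1>N; K-0>O; K-1>P; L-0>O; L-1>Q; M-0>Q; M-1>Q; N-0>O; N-1>R; O-0>S; O-1>T; P-0>S; P-1>U; Q-0>U; Q-1>U; R-0>S; R-1>V; S-0>S; S-1>T; T-0>S; T-1>U; U-0>U; U-1>U; V-0>S; V-1>V

Handle the two conditions separately and then intersect. One (7 states) tracks the input length, saturating at 6; the other (4 states) tracks partial matches of the forbidden pattern `011`. Each combined state is a pair, one component from each; accept when both components accept.
A 22-state machine:
       0  1 
>* A   B  C 
 * B   D  E 
 * C   D  F 
 * D   G  H 
 * E   G  I 
 * F   G  J 
 * G   K  L 
 * H   K  M 
   I   M  M 
 * J   K  N 
 * K   O  P 
 * L   O  Q 
   M   Q  Q 
 * N   O  R 
 * O   S  T 
 * P   S  U 
   Q   U  U 
 * R   S  V 
   S   S  T 
   T   S  U 
   U   U  U 
   V   S  V 
(> = start, * = accepting)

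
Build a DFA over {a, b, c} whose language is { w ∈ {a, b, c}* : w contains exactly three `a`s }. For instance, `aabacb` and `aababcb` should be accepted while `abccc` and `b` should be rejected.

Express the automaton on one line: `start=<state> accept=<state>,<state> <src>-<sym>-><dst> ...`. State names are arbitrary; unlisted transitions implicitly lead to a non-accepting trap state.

start=S0 accept=S3 S0-a->S1 S0-b->S0 S0-c->S0 S1-a->S2 S1-b->S1 S1-c->S1 S2-a->S3 S2-b->S2 S2-c->S2 S3-a->S4 S3-b->S3 S3-c->S3 S4-a->S4 S4-b->S4 S4-c->S4

Count `a`s, saturating at 4: states S0 through S3 mean 0 through 3 `a`s seen; S4 means more than 3. Each `a` increments (capped at S4); other symbols loop. Accept from {S3}.
5 states suffice.
        a   b   c  
>  S0   S1  S0  S0 
   S1   S2  S1  S1 
   S2   S3  S2  S2 
 * S3   S4  S3  S3 
   S4   S4  S4  S4 
(> = start, * = accepting)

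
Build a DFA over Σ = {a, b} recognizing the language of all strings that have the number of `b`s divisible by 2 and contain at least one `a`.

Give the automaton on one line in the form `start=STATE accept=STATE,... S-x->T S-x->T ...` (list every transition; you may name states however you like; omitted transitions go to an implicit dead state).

start=q0 accept=q1 q0-a->q1 q0-b->q2 q1-a->q1 q1-b->q3 q2-a->q3 q2-b->q0 q3-a->q3 q3-b->q1

Build one automaton per condition and run them in lockstep. The first has 2 states tracking the count of `b`s modulo 2; the second has 3 states tracking the count of `a`s, saturating at 2. A product state is a pair (one from each), accepting exactly when both do. Equivalent product states are then merged.
A 4-state machine:
        a   b  
>  q0   q1  q2 
 * q1   q1  q3 
   q2   q3  q0 
   q3   q3  q1 
(> = start, * = accepting)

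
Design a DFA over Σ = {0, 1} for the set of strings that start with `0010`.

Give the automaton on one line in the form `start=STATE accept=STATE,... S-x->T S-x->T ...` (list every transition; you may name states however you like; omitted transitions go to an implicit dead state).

Walk along `0010` while the input agrees: from S0 take `0` to S1, and so on. Any deviation drops to the rejecting sink S5. Once S4 is reached the prefix is confirmed and every continuation is accepted.
A 6-state machine:
        0   1  
>  S0   S1  S5 
   S1   S2  S5 
   S2   S5  S3 
   S3   S4  S5 
 * S4   S4  S4 
   S5   S5  S5 
(> = start, * = accepting)

start=S0 accept=S4 S0-0->S1 S0-1->S5 S1-0->S2 S1-1->S5 S2-0->S5 S2-1->S3 S3-0->S4 S3-1->S5 S4-0->S4 S4-1->S4 S5-0->S5 S5-1->S5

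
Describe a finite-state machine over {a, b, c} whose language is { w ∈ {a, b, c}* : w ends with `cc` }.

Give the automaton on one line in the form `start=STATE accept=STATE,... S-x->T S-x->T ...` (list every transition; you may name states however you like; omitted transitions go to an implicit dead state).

Let each state record the length of the longest suffix of the input read so far that is also a prefix of `cc`. q1 means the last symbol is `c`; q2 means the last 2 symbols are `cc`. Accept only at q2, where the string currently ends in `cc`.
3 states suffice.
        a   b   c  
>  q0   q0  q0  q1 
   q1   q0  q0  q2 
 * q2   q0  q0  q2 
(> = start, * = accepting)

start=q0 accept=q2 q0-a->q0 q0-b->q0 q0-c->q1 q1-a->q0 q1-b->q0 q1-c->q2 q2-a->q0 q2-b->q0 q2-c->q2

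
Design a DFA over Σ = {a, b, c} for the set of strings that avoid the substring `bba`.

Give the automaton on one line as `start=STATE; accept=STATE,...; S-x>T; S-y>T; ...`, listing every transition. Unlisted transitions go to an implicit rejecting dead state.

start=s0; accept=s0,s1,s2; s0-a>s0; s0-b>s1; s0-c>s0; s1-a>s0; s1-b>s2; s1-c>s0; s2-a>s3; s2-b>s2; s2-c>s0; s3-a>s3; s3-b>s3; s3-c>s3

This is the complement of 'contains `bba`'. Use the same substring-matching states — s0 through s3 holding how much of `bba` has just been matched — but flip the accepting set: everything except the trap s3 accepts.
With 4 states:
        a   b   c  
>* s0   s0  s1  s0 
 * s1   s0  s2  s0 
 * s2   s3  s2  s0 
   s3   s3  s3  s3 
(> = start, * = accepting)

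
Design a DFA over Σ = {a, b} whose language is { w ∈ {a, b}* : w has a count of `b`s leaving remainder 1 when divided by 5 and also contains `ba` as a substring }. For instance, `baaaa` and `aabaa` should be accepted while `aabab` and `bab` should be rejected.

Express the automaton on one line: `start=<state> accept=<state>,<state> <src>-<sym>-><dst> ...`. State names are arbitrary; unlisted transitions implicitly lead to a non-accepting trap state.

start=S0 accept=S2 S0-a->S0 S0-b->S1 S1-a->S2 S1-b->S3 S2-a->S2 S2-b->S4 S3-a->S4 S3-b->S5 S4-a->S4 S4-b->S6 S5-a->S6 S5-b->S7 S6-a->S6 S6-b->S8 S7-a->S8 S7-b->S9 S8-a->S8 S8-b->S10 S9-a->S10 S9-b->S1 S10-a->S10 S10-b->S2

Build one automaton per condition and run them in lockstep. One (5 states) tracks the count of `b`s modulo 5; the other (3 states) tracks whether and how much of `ba` has been seen. Each combined state is a pair, one component from each; accept when both components accept.
11 states suffice.
          a    b  
>  S0     S0   S1 
   S1     S2   S3 
 * S2     S2   S4 
   S3     S4   S5 
   S4     S4   S6 
   S5     S6   S7 
   S6     S6   S8 
   S7     S8   S9 
   S8     S8  S10 
   S9    S10   S1 
   S10   S10   S2 
(> = start, * = accepting)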